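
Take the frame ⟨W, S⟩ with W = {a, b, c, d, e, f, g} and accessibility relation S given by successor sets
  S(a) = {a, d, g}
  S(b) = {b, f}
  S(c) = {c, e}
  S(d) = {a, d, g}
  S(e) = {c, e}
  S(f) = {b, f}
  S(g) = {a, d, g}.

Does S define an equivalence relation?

Reflexive: yes — every world is S-related to itself.
Symmetric: yes — every pair in S has its reverse in S.
Transitive: yes — every two-step S-path is closed by a direct edge.
So S is an equivalence relation.

Yes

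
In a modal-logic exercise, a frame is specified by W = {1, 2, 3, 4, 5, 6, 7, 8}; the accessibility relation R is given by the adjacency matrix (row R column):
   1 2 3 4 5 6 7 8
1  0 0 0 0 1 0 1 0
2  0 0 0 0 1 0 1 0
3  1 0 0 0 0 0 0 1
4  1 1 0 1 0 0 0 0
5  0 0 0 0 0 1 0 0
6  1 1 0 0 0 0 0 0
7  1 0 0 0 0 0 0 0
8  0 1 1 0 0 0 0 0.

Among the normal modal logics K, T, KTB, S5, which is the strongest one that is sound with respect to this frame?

Reflexive (axiom T): no — 1 is not related to itself.
Symmetric (axiom B): no — 1 R 5 but not 5 R 1.
Euclidean (axiom 5): no — 1 R 5 and 1 R 7, but not 5 R 7.
So F validates K; T would additionally require R to be reflexive. The strongest is K.

K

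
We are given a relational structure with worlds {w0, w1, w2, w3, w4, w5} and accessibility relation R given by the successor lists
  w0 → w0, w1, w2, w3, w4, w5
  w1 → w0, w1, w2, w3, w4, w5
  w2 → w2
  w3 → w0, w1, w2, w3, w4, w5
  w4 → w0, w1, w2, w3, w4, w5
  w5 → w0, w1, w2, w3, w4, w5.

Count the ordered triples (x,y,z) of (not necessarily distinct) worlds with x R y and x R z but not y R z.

25

Enumerating: (w0,w2,w0), (w0,w2,w1), (w0,w2,w3), (w0,w2,w4), (w0,w2,w5), (w1,w2,w0), (w1,w2,w1), (w1,w2,w3), (w1,w2,w4), (w1,w2,w5), (w3,w2,w0), (w3,w2,w1), … and 13 more.
Total: 25.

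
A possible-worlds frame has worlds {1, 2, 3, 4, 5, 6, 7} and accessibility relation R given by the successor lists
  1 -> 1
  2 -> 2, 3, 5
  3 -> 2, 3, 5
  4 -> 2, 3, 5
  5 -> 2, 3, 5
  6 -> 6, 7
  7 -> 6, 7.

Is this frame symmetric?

No

Symmetric: no — 4 R 2 but not 2 R 4.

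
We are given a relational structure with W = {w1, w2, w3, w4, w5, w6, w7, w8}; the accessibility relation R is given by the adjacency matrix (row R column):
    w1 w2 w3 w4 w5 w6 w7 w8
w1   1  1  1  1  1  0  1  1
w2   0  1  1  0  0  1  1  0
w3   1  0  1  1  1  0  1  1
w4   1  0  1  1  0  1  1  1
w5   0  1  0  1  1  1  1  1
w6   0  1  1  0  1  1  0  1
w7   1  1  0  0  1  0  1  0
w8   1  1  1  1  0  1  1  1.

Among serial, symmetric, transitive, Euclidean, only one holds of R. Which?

serial

Serial: yes — every world has a successor (e.g. w1 R w1).
Symmetric: no — w1 R w2 but not w2 R w1.
Transitive: no — w1 R w2 and w2 R w6, but not w1 R w6.
Euclidean: no — w1 R w2 and w1 R w4, but not w2 R w4.
Only serial holds.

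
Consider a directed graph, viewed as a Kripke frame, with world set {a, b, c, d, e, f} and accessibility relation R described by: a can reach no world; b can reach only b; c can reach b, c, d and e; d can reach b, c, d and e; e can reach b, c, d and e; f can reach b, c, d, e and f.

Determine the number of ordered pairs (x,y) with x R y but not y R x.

Enumerating: (c,b), (d,b), (e,b), (f,b), (f,c), (f,d), (f,e).

7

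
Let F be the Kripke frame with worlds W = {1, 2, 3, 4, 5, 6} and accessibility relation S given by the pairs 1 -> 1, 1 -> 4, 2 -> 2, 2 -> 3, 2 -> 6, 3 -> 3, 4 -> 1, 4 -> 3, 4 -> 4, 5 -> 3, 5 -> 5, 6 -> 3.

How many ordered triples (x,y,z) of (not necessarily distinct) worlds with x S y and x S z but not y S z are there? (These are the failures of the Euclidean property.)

Enumerating: (2,3,2), (2,3,6), (2,6,2), (2,6,6), (4,1,3), (4,3,1), (4,3,4), (5,3,5).

8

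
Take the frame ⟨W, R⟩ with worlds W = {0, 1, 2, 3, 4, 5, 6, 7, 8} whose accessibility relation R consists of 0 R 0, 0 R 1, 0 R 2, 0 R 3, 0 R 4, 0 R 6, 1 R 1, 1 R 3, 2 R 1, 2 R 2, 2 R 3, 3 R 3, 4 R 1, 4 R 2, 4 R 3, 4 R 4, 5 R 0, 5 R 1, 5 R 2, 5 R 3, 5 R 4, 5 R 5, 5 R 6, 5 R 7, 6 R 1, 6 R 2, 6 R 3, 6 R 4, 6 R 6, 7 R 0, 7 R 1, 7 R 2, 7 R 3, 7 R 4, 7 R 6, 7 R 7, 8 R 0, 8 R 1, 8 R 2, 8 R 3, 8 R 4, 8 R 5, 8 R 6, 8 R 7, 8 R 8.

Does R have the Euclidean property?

Euclidean: no — 0 R 1 and 0 R 2, but not 1 R 2.

No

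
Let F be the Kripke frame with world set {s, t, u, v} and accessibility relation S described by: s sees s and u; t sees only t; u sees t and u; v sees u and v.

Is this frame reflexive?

Reflexive: yes — every world is S-related to itself.

Yes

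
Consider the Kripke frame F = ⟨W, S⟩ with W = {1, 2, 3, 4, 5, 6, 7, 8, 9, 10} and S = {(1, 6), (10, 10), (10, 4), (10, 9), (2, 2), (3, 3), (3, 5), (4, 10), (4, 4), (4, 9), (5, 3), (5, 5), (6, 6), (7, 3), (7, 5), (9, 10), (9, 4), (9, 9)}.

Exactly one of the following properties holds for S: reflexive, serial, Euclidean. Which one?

Euclidean

Reflexive: no — 1 is not related to itself.
Serial: no — 8 has no S-successor.
Euclidean: yes — any two successors of a common world are S-related.
Only Euclidean holds.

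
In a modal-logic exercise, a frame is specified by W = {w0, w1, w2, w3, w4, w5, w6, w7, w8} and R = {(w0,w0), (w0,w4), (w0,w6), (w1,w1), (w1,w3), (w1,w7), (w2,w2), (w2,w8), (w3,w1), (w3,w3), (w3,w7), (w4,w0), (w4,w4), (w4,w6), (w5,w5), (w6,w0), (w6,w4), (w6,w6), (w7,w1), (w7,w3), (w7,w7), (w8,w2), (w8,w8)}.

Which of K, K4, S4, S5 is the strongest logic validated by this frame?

S5

Transitive (axiom 4): yes — every two-step R-path is closed by a direct edge.
Reflexive (axiom T): yes — every world is R-related to itself.
Euclidean (axiom 5): yes — any two successors of a common world are R-related.
So F validates K, K4, S4, S5. The strongest is S5.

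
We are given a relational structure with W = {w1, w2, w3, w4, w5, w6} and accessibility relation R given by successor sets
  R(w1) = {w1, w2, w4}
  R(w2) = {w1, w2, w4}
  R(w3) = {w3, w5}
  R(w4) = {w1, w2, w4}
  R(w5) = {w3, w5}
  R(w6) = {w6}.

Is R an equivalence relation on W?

Reflexive: yes — every world is R-related to itself.
Symmetric: yes — every pair in R has its reverse in R.
Transitive: yes — every two-step R-path is closed by a direct edge.
So R is an equivalence relation.

Yes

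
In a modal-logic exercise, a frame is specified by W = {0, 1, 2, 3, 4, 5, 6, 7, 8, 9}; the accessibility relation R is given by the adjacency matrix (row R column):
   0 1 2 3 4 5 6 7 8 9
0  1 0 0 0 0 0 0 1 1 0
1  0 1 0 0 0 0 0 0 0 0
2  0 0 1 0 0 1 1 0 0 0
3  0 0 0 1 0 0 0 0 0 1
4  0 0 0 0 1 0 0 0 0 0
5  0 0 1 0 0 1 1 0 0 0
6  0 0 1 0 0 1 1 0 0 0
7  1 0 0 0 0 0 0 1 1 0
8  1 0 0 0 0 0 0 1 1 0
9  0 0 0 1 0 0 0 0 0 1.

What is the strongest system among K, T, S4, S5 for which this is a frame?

S5

Reflexive (axiom T): yes — every world is R-related to itself.
Transitive (axiom 4): yes — every two-step R-path is closed by a direct edge.
Euclidean (axiom 5): yes — any two successors of a common world are R-related.
So F validates K, T, S4, S5. The strongest is S5.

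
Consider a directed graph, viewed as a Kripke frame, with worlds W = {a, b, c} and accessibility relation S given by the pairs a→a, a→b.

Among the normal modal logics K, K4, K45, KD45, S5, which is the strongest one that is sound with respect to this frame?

Transitive (axiom 4): yes — every two-step S-path is closed by a direct edge.
Euclidean (axiom 5): no — a S b and a S a, but not b S a.
Serial (axiom D): no — b has no S-successor.
Reflexive (axiom T): no — b is not related to itself.
So F validates K, K4; K45 would additionally require S to be Euclidean. The strongest is K4.

K4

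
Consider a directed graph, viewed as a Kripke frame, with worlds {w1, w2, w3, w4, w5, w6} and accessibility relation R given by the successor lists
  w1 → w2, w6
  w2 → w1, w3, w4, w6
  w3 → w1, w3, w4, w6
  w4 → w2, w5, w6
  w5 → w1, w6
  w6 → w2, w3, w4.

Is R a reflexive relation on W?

No

Reflexive: no — w1 is not related to itself.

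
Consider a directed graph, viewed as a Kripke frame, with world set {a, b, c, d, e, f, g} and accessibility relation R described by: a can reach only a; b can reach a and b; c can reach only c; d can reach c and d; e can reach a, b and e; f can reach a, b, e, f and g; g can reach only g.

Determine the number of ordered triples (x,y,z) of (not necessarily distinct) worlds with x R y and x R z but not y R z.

Enumerating: (b,a,b), (d,c,d), (e,a,b), (e,a,e), (e,b,e), (f,a,b), (f,a,e), (f,a,f), (f,a,g), (f,b,e), (f,b,f), (f,b,g), (f,e,f), (f,e,g), (f,g,a), (f,g,b), (f,g,e), (f,g,f).

18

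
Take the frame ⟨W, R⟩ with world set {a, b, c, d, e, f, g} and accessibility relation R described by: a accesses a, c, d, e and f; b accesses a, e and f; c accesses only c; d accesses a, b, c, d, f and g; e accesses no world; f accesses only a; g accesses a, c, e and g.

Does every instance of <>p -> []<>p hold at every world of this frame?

Axiom 5 corresponds to the accessibility relation being Euclidean.
Euclidean: no — a R c and a R d, but not c R d.

No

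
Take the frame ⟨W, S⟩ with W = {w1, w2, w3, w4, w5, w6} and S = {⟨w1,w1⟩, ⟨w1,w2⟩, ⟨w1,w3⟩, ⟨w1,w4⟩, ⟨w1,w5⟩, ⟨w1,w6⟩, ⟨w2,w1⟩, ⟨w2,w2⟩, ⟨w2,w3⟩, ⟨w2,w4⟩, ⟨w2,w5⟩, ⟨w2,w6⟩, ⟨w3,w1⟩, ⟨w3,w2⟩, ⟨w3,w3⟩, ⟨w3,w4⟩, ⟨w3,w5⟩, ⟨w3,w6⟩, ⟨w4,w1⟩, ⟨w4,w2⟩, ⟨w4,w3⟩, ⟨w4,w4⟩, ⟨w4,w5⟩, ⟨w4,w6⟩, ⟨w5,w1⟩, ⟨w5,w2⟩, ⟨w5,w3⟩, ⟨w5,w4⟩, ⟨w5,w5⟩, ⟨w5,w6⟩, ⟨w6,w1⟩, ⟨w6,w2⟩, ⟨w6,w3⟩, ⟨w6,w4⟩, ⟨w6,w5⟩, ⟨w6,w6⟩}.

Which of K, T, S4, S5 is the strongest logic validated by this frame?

Reflexive (axiom T): yes — every world is S-related to itself.
Transitive (axiom 4): yes — every two-step S-path is closed by a direct edge.
Euclidean (axiom 5): yes — any two successors of a common world are S-related.
So F validates K, T, S4, S5. The strongest is S5.

S5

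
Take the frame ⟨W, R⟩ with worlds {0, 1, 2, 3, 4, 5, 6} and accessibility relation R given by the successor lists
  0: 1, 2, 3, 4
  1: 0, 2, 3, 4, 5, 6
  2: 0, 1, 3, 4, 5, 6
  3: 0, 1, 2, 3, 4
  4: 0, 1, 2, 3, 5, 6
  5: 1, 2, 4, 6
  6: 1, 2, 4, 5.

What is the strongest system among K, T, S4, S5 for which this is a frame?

Reflexive (axiom T): no — 0 is not related to itself.
Transitive (axiom 4): no — 0 R 1 and 1 R 5, but not 0 R 5.
Euclidean (axiom 5): no — 1 R 0 and 1 R 5, but not 0 R 5.
So F validates K; T would additionally require R to be reflexive. The strongest is K.

K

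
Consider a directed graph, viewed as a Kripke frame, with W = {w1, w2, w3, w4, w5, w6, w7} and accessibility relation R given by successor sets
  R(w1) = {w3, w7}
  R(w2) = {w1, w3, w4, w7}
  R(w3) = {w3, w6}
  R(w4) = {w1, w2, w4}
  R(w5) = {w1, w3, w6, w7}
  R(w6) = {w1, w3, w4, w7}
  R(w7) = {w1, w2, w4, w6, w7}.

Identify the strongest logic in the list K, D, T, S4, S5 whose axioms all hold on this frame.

Serial (axiom D): yes — every world has a successor (e.g. w1 R w3).
Reflexive (axiom T): no — w1 is not related to itself.
Transitive (axiom 4): no — w1 R w3 and w3 R w6, but not w1 R w6.
Euclidean (axiom 5): no — w1 R w3 and w1 R w7, but not w3 R w7.
So F validates K, D; T would additionally require R to be reflexive. The strongest is D.

D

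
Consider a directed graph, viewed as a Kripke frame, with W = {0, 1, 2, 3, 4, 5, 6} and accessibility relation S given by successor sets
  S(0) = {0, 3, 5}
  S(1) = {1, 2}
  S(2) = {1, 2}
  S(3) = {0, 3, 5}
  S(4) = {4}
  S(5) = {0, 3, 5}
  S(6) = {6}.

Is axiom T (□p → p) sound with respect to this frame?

Yes

By correspondence theory, T is valid on a frame iff S is reflexive.
Reflexive: yes — every world is S-related to itself.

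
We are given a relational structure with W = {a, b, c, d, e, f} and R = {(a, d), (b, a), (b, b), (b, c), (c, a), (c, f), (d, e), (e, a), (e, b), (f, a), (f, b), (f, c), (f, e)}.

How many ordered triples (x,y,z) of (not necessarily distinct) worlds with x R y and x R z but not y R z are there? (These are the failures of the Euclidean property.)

22

Enumerating: (a,d,d), (b,a,a), (b,a,b), (b,a,c), (b,c,b), (b,c,c), (c,a,a), (c,a,f), (c,f,f), (d,e,e), (e,a,a), (e,a,b), … and 10 more.
Total: 22.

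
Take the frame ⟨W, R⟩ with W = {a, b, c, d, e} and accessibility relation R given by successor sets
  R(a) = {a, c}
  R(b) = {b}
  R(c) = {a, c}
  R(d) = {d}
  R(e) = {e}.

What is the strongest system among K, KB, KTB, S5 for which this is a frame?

Symmetric (axiom B): yes — every pair in R has its reverse in R.
Reflexive (axiom T): yes — every world is R-related to itself.
Euclidean (axiom 5): yes — any two successors of a common world are R-related.
So F validates K, KB, KTB, S5. The strongest is S5.

S5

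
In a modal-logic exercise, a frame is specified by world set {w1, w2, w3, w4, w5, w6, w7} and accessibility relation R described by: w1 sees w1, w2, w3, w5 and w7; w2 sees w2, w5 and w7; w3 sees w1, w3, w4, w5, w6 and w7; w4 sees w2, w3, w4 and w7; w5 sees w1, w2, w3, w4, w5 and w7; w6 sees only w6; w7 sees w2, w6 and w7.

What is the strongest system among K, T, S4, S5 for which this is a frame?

Reflexive (axiom T): yes — every world is R-related to itself.
Transitive (axiom 4): no — w1 R w3 and w3 R w4, but not w1 R w4.
Euclidean (axiom 5): no — w1 R w2 and w1 R w3, but not w2 R w3.
So F validates K, T; S4 would additionally require R to be transitive. The strongest is T.

T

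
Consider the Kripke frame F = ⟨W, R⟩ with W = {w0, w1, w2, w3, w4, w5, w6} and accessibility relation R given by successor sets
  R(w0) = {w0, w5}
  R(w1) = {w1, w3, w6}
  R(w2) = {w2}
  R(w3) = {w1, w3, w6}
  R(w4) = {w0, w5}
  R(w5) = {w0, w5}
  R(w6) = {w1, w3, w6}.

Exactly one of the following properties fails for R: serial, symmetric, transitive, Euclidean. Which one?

Serial: yes — every world has a successor (e.g. w0 R w0).
Symmetric: no — w4 R w0 but not w0 R w4.
Transitive: yes — every two-step R-path is closed by a direct edge.
Euclidean: yes — any two successors of a common world are R-related.
Only symmetric fails.

symmetric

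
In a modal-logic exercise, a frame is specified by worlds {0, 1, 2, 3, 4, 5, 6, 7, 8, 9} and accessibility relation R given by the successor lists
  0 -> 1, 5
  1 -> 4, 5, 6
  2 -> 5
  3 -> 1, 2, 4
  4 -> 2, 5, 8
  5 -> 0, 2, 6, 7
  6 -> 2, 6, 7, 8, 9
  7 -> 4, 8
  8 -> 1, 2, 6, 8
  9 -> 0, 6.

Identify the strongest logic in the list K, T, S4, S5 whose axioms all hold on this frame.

K

Reflexive (axiom T): no — 0 is not related to itself.
Transitive (axiom 4): no — 0 R 1 and 1 R 4, but not 0 R 4.
Euclidean (axiom 5): no — 0 R 5 and 0 R 1, but not 5 R 1.
So F validates K; T would additionally require R to be reflexive. The strongest is K.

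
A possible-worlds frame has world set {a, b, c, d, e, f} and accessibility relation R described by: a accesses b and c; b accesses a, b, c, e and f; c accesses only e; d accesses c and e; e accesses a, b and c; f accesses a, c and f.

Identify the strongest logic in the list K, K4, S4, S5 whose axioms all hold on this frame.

K

Transitive (axiom 4): no — a R b and b R e, but not a R e.
Reflexive (axiom T): no — a is not related to itself.
Euclidean (axiom 5): no — a R c and a R b, but not c R b.
So F validates K; K4 would additionally require R to be transitive. The strongest is K.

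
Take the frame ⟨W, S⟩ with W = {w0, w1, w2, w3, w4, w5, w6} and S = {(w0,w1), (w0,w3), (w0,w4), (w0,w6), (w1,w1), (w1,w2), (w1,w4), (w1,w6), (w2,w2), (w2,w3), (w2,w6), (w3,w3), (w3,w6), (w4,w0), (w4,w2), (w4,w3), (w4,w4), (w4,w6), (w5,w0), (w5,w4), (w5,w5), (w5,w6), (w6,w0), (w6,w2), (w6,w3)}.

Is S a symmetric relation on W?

Symmetric: no — w0 S w1 but not w1 S w0.

No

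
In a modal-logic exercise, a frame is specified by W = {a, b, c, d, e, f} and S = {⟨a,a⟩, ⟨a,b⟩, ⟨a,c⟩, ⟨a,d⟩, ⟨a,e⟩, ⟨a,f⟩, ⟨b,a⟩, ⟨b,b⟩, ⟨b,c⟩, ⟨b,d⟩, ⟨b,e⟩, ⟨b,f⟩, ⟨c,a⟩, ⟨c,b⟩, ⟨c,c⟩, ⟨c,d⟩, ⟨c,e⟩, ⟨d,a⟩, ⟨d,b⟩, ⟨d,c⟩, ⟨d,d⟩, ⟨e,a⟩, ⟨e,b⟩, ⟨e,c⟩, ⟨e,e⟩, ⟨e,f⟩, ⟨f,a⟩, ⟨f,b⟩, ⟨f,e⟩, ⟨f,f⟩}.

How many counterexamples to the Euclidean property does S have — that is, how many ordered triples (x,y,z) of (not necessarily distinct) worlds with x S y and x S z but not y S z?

16

Enumerating: (a,c,f), (a,d,e), (a,d,f), (a,e,d), (a,f,c), (a,f,d), (b,c,f), (b,d,e), (b,d,f), (b,e,d), (b,f,c), (b,f,d), (c,d,e), (c,e,d), (e,c,f), (e,f,c).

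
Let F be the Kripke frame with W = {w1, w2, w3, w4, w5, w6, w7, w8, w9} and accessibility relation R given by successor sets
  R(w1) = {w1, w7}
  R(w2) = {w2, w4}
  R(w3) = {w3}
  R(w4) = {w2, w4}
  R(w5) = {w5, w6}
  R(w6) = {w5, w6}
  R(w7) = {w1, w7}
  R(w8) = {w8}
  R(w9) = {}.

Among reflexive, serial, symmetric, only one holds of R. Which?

Reflexive: no — w9 is not related to itself.
Serial: no — w9 has no R-successor.
Symmetric: yes — every pair in R has its reverse in R.
Only symmetric holds.

symmetric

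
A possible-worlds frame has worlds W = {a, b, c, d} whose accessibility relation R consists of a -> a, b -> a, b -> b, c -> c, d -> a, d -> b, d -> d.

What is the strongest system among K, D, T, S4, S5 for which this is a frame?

Serial (axiom D): yes — every world has a successor (e.g. a R a).
Reflexive (axiom T): yes — every world is R-related to itself.
Transitive (axiom 4): yes — every two-step R-path is closed by a direct edge.
Euclidean (axiom 5): no — d R a and d R b, but not a R b.
So F validates K, D, T, S4; S5 would additionally require R to be Euclidean. The strongest is S4.

S4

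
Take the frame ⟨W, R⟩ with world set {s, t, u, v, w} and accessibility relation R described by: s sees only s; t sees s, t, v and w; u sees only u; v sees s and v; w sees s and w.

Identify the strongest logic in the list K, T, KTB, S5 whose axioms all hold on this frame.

T

Reflexive (axiom T): yes — every world is R-related to itself.
Symmetric (axiom B): no — t R s but not s R t.
Euclidean (axiom 5): no — t R s and t R v, but not s R v.
So F validates K, T; KTB would additionally require R to be symmetric. The strongest is T.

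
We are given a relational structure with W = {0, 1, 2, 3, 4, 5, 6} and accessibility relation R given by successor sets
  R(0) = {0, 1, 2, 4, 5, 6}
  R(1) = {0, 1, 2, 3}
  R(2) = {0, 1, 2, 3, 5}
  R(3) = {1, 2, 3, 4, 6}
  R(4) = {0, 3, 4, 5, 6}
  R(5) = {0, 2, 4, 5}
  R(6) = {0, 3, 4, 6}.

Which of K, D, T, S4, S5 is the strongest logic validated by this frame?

Serial (axiom D): yes — every world has a successor (e.g. 0 R 0).
Reflexive (axiom T): yes — every world is R-related to itself.
Transitive (axiom 4): no — 0 R 1 and 1 R 3, but not 0 R 3.
Euclidean (axiom 5): no — 0 R 1 and 0 R 4, but not 1 R 4.
So F validates K, D, T; S4 would additionally require R to be transitive. The strongest is T.

T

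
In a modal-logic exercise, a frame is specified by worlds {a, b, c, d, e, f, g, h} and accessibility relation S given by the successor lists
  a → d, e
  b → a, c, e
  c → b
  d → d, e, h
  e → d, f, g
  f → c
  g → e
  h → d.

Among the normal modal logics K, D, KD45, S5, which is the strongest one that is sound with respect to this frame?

D

Serial (axiom D): yes — every world has a successor (e.g. a S d).
Euclidean (axiom 5): no — b S a and b S c, but not a S c.
Transitive (axiom 4): no — a S d and d S h, but not a S h.
Reflexive (axiom T): no — a is not related to itself.
So F validates K, D; KD45 would additionally require S to be Euclidean and transitive. The strongest is D.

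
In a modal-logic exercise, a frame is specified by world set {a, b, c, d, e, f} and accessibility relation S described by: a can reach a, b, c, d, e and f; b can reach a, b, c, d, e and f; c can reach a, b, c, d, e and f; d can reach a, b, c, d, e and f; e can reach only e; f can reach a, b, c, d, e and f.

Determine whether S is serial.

Serial: yes — every world has a successor (e.g. a S a).

Yes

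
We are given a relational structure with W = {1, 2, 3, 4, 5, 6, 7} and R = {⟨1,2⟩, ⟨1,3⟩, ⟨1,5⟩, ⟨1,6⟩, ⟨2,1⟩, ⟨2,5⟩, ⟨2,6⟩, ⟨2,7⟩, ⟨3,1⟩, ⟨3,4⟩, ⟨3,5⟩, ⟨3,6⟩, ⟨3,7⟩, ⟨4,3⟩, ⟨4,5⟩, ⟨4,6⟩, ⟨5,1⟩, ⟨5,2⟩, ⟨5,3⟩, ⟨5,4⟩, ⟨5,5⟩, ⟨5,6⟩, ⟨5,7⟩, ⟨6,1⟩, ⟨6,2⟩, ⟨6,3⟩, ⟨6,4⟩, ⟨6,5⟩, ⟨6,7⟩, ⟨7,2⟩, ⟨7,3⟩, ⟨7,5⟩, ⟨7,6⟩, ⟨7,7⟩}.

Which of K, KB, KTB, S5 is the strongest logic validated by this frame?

KB

Symmetric (axiom B): yes — every pair in R has its reverse in R.
Reflexive (axiom T): no — 1 is not related to itself.
Euclidean (axiom 5): no — 1 R 2 and 1 R 3, but not 2 R 3.
So F validates K, KB; KTB would additionally require R to be reflexive. The strongest is KB.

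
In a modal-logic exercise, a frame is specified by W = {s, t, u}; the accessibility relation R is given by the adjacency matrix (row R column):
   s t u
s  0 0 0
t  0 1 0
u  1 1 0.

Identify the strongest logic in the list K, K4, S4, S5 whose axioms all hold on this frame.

Transitive (axiom 4): yes — every two-step R-path is closed by a direct edge.
Reflexive (axiom T): no — s is not related to itself.
Euclidean (axiom 5): no — u R s and u R t, but not s R t.
So F validates K, K4; S4 would additionally require R to be reflexive. The strongest is K4.

K4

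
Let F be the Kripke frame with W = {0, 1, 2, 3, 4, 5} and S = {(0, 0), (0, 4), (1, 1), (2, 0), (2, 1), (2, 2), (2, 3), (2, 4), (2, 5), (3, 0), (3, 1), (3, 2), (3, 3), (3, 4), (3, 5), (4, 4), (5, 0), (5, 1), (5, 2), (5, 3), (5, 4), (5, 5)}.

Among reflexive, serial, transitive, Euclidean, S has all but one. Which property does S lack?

Euclidean

Reflexive: yes — every world is S-related to itself.
Serial: yes — every world has a successor (e.g. 0 S 0).
Transitive: yes — every two-step S-path is closed by a direct edge.
Euclidean: no — 2 S 0 and 2 S 1, but not 0 S 1.
Only Euclidean fails.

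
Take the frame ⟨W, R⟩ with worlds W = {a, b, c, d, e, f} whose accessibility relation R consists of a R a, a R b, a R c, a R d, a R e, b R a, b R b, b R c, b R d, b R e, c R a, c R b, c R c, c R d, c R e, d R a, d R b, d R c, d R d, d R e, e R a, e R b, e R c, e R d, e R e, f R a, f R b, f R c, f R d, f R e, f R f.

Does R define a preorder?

Yes

Reflexive: yes — every world is R-related to itself.
Transitive: yes — every two-step R-path is closed by a direct edge.
So R is a preorder.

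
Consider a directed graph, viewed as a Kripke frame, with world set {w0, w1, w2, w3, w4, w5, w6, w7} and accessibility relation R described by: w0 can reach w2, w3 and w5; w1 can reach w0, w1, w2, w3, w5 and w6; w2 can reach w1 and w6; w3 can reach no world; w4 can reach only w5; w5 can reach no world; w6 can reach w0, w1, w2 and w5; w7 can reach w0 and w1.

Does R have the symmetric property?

No

Symmetric: no — w0 R w2 but not w2 R w0.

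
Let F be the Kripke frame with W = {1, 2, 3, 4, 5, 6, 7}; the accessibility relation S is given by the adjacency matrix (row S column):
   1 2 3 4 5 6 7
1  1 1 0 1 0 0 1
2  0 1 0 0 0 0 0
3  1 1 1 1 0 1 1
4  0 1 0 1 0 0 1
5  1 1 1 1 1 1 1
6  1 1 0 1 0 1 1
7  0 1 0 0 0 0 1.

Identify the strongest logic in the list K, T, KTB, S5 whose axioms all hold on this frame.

T

Reflexive (axiom T): yes — every world is S-related to itself.
Symmetric (axiom B): no — 1 S 2 but not 2 S 1.
Euclidean (axiom 5): no — 1 S 2 and 1 S 4, but not 2 S 4.
So F validates K, T; KTB would additionally require S to be symmetric. The strongest is T.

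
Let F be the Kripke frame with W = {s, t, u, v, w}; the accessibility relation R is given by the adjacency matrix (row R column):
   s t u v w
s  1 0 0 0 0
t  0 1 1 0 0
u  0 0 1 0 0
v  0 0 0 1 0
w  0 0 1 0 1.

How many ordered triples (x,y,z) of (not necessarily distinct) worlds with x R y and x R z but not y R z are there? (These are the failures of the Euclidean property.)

Enumerating: (t,u,t), (w,u,w).

2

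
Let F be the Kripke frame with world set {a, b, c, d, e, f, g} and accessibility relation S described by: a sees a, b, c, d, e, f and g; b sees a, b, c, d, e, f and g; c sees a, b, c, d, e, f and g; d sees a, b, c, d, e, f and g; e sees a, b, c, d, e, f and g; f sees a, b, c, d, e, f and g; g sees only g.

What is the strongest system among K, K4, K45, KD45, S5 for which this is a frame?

Transitive (axiom 4): yes — every two-step S-path is closed by a direct edge.
Euclidean (axiom 5): no — a S g and a S b, but not g S b.
Serial (axiom D): yes — every world has a successor (e.g. a S a).
Reflexive (axiom T): yes — every world is S-related to itself.
So F validates K, K4; K45 would additionally require S to be Euclidean. The strongest is K4.

K4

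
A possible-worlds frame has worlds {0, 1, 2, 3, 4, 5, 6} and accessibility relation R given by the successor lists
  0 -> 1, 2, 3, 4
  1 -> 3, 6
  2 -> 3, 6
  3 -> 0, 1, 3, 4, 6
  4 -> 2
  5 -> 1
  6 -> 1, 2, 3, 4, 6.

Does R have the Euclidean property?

Euclidean: no — 0 R 1 and 0 R 2, but not 1 R 2.

No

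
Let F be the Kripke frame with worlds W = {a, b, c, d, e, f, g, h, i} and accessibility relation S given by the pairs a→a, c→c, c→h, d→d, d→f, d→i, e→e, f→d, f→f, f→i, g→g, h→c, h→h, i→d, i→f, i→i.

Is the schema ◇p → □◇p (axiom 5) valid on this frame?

The schema 5 characterises exactly the Euclidean frames.
Euclidean: yes — any two successors of a common world are S-related.

Yes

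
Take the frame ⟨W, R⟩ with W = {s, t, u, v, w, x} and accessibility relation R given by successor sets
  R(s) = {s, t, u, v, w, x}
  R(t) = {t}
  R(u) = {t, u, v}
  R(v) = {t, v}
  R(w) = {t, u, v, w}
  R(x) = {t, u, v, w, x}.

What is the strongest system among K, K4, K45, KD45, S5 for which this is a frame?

K4

Transitive (axiom 4): yes — every two-step R-path is closed by a direct edge.
Euclidean (axiom 5): no — s R t and s R u, but not t R u.
Serial (axiom D): yes — every world has a successor (e.g. s R s).
Reflexive (axiom T): yes — every world is R-related to itself.
So F validates K, K4; K45 would additionally require R to be Euclidean. The strongest is K4.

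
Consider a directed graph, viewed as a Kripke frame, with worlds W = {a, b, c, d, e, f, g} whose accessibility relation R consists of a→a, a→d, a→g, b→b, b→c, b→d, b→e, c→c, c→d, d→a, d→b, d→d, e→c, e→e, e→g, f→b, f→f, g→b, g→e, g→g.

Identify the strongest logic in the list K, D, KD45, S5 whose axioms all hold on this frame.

Serial (axiom D): yes — every world has a successor (e.g. a R a).
Euclidean (axiom 5): no — a R d and a R g, but not d R g.
Transitive (axiom 4): no — a R d and d R b, but not a R b.
Reflexive (axiom T): yes — every world is R-related to itself.
So F validates K, D; KD45 would additionally require R to be Euclidean and transitive. The strongest is D.

D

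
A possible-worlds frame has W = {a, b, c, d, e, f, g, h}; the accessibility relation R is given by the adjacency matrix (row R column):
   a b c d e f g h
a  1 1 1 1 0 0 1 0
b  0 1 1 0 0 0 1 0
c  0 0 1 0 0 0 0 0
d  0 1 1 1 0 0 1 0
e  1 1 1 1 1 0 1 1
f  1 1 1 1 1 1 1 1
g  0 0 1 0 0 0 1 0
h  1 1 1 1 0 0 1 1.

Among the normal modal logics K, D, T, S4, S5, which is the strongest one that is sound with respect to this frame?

S4

Serial (axiom D): yes — every world has a successor (e.g. a R a).
Reflexive (axiom T): yes — every world is R-related to itself.
Transitive (axiom 4): yes — every two-step R-path is closed by a direct edge.
Euclidean (axiom 5): no — a R b and a R d, but not b R d.
So F validates K, D, T, S4; S5 would additionally require R to be Euclidean. The strongest is S4.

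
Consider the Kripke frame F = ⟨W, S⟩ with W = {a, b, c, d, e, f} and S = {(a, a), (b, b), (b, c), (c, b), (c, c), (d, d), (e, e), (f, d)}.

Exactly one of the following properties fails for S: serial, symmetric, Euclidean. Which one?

Serial: yes — every world has a successor (e.g. a S a).
Symmetric: no — f S d but not d S f.
Euclidean: yes — any two successors of a common world are S-related.
Only symmetric fails.

symmetric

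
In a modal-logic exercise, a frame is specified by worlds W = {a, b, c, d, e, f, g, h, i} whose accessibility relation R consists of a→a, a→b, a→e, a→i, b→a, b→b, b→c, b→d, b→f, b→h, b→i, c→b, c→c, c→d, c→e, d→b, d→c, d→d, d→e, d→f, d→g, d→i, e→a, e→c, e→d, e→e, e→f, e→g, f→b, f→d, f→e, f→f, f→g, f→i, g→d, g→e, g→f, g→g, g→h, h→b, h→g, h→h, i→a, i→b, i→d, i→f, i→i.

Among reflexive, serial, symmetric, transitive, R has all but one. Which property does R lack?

transitive

Reflexive: yes — every world is R-related to itself.
Serial: yes — every world has a successor (e.g. a R a).
Symmetric: yes — every pair in R has its reverse in R.
Transitive: no — a R b and b R c, but not a R c.
Only transitive fails.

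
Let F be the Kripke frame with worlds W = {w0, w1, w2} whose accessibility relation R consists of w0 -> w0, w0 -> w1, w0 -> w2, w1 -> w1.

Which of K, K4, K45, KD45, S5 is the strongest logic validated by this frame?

Transitive (axiom 4): yes — every two-step R-path is closed by a direct edge.
Euclidean (axiom 5): no — w0 R w1 and w0 R w2, but not w1 R w2.
Serial (axiom D): no — w2 has no R-successor.
Reflexive (axiom T): no — w2 is not related to itself.
So F validates K, K4; K45 would additionally require R to be Euclidean. The strongest is K4.

K4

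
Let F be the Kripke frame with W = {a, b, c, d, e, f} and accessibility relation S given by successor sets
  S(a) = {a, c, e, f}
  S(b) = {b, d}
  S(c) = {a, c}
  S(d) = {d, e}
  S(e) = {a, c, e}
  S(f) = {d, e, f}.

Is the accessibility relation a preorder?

Reflexive: yes — every world is S-related to itself.
Transitive: no — a S f and f S d, but not a S d.
So S is not a preorder.

No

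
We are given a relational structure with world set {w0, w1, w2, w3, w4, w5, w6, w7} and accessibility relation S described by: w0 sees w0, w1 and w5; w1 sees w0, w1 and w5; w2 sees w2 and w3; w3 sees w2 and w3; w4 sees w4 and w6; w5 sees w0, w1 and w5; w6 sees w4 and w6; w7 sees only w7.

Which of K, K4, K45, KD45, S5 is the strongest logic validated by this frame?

S5

Transitive (axiom 4): yes — every two-step S-path is closed by a direct edge.
Euclidean (axiom 5): yes — any two successors of a common world are S-related.
Serial (axiom D): yes — every world has a successor (e.g. w0 S w0).
Reflexive (axiom T): yes — every world is S-related to itself.
So F validates K, K4, K45, KD45, S5. The strongest is S5.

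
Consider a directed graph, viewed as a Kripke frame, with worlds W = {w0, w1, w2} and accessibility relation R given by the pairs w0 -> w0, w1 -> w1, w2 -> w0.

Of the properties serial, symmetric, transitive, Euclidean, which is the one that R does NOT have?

symmetric

Serial: yes — every world has a successor (e.g. w0 R w0).
Symmetric: no — w2 R w0 but not w0 R w2.
Transitive: yes — every two-step R-path is closed by a direct edge.
Euclidean: yes — any two successors of a common world are R-related.
Only symmetric fails.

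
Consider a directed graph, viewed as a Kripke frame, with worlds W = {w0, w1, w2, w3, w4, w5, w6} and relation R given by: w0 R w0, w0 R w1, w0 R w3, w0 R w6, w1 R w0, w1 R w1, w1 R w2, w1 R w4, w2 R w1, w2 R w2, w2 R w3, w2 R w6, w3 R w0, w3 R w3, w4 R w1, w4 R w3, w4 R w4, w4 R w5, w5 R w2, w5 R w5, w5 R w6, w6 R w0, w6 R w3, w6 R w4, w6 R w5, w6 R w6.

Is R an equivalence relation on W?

Reflexive: yes — every world is R-related to itself.
Symmetric: no — w2 R w3 but not w3 R w2.
Transitive: no — w0 R w1 and w1 R w2, but not w0 R w2.
So R is not an equivalence relation.

No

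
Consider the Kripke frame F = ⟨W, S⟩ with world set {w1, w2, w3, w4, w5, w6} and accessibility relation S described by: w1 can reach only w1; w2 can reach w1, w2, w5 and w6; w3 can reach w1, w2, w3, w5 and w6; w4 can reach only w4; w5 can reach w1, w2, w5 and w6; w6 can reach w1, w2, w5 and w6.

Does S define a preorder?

Reflexive: yes — every world is S-related to itself.
Transitive: yes — every two-step S-path is closed by a direct edge.
So S is a preorder.

Yes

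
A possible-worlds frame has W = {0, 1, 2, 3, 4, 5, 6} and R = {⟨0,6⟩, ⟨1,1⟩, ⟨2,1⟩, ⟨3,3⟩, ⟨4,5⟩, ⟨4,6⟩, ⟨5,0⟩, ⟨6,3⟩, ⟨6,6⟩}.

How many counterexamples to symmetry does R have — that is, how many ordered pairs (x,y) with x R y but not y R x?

Enumerating: (0,6), (2,1), (4,5), (4,6), (5,0), (6,3).

6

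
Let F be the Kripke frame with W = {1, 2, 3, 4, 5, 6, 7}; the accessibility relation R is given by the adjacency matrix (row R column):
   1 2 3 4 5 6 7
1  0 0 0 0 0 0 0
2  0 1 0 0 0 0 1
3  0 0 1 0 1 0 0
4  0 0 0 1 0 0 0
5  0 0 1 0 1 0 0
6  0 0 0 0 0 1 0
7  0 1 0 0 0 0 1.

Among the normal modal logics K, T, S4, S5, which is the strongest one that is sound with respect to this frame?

Reflexive (axiom T): no — 1 is not related to itself.
Transitive (axiom 4): yes — every two-step R-path is closed by a direct edge.
Euclidean (axiom 5): yes — any two successors of a common world are R-related.
So F validates K; T would additionally require R to be reflexive. The strongest is K.

K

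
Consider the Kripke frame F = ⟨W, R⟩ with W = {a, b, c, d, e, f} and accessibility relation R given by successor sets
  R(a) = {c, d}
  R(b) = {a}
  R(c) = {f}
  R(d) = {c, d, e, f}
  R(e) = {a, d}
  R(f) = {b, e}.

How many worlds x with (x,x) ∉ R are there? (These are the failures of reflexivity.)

Enumerating: a, b, c, e, f.

5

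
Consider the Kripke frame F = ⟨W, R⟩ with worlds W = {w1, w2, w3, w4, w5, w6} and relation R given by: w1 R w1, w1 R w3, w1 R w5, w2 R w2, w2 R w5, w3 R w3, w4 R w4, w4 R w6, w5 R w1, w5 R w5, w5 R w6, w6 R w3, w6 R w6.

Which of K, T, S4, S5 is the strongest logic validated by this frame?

T

Reflexive (axiom T): yes — every world is R-related to itself.
Transitive (axiom 4): no — w1 R w5 and w5 R w6, but not w1 R w6.
Euclidean (axiom 5): no — w1 R w3 and w1 R w5, but not w3 R w5.
So F validates K, T; S4 would additionally require R to be transitive. The strongest is T.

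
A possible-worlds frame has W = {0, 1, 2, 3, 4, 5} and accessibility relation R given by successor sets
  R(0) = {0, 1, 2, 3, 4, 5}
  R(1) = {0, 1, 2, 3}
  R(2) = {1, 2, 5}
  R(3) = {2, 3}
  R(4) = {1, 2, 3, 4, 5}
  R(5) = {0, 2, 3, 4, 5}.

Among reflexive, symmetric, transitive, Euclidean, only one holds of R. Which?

Reflexive: yes — every world is R-related to itself.
Symmetric: no — 0 R 2 but not 2 R 0.
Transitive: no — 1 R 0 and 0 R 4, but not 1 R 4.
Euclidean: no — 0 R 1 and 0 R 4, but not 1 R 4.
Only reflexive holds.

reflexive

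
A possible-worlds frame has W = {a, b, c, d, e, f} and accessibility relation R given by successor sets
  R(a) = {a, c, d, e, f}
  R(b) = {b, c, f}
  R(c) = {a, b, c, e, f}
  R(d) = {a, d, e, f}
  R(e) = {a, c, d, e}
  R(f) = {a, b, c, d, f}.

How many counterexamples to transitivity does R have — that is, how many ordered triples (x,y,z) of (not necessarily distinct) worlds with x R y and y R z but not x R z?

Enumerating: (a,c,b), (a,f,b), (b,c,a), (b,c,e), (b,f,a), (b,f,d), (c,a,d), (c,e,d), (c,f,d), (d,a,c), (d,e,c), (d,f,b), … and 8 more.
Total: 20.

20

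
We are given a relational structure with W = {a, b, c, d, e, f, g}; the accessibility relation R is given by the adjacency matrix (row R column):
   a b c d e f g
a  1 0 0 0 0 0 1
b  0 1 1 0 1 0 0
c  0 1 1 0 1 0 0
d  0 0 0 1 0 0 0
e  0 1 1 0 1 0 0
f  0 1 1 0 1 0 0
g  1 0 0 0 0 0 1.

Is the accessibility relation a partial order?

No

Reflexive: no — f is not related to itself.
Transitive: yes — every two-step R-path is closed by a direct edge.
Antisymmetric: no — a R g and g R a with a ≠ g.
So R is not a partial order.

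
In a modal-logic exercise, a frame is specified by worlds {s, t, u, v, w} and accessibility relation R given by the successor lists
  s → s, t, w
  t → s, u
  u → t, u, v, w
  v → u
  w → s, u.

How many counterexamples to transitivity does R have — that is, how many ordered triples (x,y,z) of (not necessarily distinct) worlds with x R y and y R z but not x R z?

17

Enumerating: (s,t,u), (s,w,u), (t,s,t), (t,s,w), (t,u,t), (t,u,v), (t,u,w), (u,t,s), (u,w,s), (v,u,t), (v,u,v), (v,u,w), (w,s,t), (w,s,w), (w,u,t), (w,u,v), (w,u,w).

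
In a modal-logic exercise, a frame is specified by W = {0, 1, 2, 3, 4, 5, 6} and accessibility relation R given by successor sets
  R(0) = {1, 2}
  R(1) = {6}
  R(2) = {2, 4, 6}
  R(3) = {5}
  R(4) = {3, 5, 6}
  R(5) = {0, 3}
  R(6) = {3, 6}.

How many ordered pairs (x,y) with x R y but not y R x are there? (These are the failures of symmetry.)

10

Enumerating: (0,1), (0,2), (1,6), (2,4), (2,6), (4,3), (4,5), (4,6), (5,0), (6,3).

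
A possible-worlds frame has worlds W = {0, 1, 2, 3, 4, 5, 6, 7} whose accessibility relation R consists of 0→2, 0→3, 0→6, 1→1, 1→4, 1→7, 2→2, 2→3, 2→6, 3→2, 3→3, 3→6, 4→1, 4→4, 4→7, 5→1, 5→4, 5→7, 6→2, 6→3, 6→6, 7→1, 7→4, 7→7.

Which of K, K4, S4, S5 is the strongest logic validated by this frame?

Transitive (axiom 4): yes — every two-step R-path is closed by a direct edge.
Reflexive (axiom T): no — 0 is not related to itself.
Euclidean (axiom 5): yes — any two successors of a common world are R-related.
So F validates K, K4; S4 would additionally require R to be reflexive. The strongest is K4.

K4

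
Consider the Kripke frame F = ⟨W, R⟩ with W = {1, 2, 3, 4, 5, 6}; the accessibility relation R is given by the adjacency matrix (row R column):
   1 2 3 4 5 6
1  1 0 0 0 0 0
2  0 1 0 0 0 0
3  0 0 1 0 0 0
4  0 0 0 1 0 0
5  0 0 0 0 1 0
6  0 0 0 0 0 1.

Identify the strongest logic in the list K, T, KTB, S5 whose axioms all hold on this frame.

S5

Reflexive (axiom T): yes — every world is R-related to itself.
Symmetric (axiom B): yes — every pair in R has its reverse in R.
Euclidean (axiom 5): yes — any two successors of a common world are R-related.
So F validates K, T, KTB, S5. The strongest is S5.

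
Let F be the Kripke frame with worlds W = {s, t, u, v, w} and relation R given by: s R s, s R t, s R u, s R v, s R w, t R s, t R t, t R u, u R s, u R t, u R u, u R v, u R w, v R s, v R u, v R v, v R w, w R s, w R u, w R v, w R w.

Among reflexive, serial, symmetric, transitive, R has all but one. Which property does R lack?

Reflexive: yes — every world is R-related to itself.
Serial: yes — every world has a successor (e.g. s R s).
Symmetric: yes — every pair in R has its reverse in R.
Transitive: no — t R s and s R v, but not t R v.
Only transitive fails.

transitive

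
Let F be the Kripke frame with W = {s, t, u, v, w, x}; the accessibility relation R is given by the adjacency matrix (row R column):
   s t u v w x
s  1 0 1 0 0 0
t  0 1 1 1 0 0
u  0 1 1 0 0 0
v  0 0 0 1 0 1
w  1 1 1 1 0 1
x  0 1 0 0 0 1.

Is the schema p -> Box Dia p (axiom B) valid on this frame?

The schema B characterises exactly the symmetric frames.
Symmetric: no — s R u but not u R s.

No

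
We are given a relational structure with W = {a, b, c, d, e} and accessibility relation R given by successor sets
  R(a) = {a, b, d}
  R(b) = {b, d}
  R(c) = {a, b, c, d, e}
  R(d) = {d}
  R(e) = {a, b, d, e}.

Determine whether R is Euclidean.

No

Euclidean: no — a R d and a R b, but not d R b.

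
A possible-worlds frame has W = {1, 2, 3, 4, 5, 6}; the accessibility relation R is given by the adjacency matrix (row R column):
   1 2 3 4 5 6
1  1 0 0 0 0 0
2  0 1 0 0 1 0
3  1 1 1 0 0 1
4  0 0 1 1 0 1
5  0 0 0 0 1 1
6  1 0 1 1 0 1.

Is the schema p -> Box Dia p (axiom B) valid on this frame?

No

Axiom B corresponds to the accessibility relation being symmetric.
Symmetric: no — 2 R 5 but not 5 R 2.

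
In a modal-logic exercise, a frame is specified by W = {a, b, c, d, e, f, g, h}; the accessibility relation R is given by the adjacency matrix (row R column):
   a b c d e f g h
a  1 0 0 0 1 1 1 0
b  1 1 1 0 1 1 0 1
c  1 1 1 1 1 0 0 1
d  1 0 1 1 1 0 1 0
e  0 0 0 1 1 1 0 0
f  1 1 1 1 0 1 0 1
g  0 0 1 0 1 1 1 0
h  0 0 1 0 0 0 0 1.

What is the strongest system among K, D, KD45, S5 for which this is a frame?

D

Serial (axiom D): yes — every world has a successor (e.g. a R a).
Euclidean (axiom 5): no — a R e and a R g, but not e R g.
Transitive (axiom 4): no — a R e and e R d, but not a R d.
Reflexive (axiom T): yes — every world is R-related to itself.
So F validates K, D; KD45 would additionally require R to be Euclidean and transitive. The strongest is D.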